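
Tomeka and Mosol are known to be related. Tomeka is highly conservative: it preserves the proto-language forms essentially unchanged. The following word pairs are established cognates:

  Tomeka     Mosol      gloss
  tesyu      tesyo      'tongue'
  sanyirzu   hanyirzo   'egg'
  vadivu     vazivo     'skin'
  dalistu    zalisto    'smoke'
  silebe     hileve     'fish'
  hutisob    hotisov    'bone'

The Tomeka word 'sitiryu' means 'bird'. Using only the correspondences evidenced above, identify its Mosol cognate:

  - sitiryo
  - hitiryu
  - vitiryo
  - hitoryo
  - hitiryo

hitiryo

silebe ~ hileve — Tomeka s corresponds to Mosol h word-initially before a front vowel.
tesyu ~ tesyo, sanyirzu ~ hanyirzo — Tomeka u corresponds to Mosol o word-finally.
Applying these to Tomeka 'sitiryu':
  sitiryu → hitiryu   (s→h word-initially before a front vowel)
  hitiryu → hitiryo   (u→o word-finally)
So the Mosol cognate is 'hitiryo'.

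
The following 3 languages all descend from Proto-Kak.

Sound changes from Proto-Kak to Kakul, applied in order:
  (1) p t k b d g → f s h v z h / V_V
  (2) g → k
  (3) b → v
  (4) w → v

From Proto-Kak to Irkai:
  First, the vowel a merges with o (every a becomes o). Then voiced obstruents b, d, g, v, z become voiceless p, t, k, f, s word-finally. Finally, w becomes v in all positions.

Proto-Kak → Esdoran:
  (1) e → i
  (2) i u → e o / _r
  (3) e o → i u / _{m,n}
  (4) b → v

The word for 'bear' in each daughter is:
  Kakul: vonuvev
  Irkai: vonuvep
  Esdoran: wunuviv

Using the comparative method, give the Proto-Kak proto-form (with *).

Position 2: Kakul has o, Irkai has o, Esdoran has u. Kakul preserves o here (none of its changes turn any other segment into o), so the proto-segment is *o.
Position 1: Kakul has v, Irkai has v, Esdoran has w. Esdoran preserves w here (none of its changes turn any other segment into w), so the proto-segment is *w.
Position 7: Kakul has v, Irkai has p, Esdoran has v. Taking the neighbouring segments as reconstructed: Kakul v could go back to *b or *v or *w; Irkai p could go back to *p or *b; Esdoran v could go back to *b or *v — the one source consistent with every daughter is *b.
Verify the candidate proto-form against each daughter:
Kakul: *wonuveb > wonuvev > vonuvev  (by unconditioned shift, unconditioned shift)
Irkai: *wonuveb
  wonuveb (rule 1 does not apply)
  wonuveb → wonuvep   [final devoicing]
  wonuvep → vonuvep   [unconditioned shift]
  giving Irkai vonuvep.
Esdoran: start from *wonuveb.
  rule 1 (vowel merger): wonuveb → wonuvib
  rule 2: no change — wonuvib
  rule 3 (pre-nasal raising): wonuvib → wunuvib
  rule 4 (unconditioned shift): wunuvib → wunuviv
  ⇒ Esdoran wunuviv
Only *wonuveb yields all of Kakul vonuvev, Irkai vonuvep, Esdoran wunuviv.

*wonuveb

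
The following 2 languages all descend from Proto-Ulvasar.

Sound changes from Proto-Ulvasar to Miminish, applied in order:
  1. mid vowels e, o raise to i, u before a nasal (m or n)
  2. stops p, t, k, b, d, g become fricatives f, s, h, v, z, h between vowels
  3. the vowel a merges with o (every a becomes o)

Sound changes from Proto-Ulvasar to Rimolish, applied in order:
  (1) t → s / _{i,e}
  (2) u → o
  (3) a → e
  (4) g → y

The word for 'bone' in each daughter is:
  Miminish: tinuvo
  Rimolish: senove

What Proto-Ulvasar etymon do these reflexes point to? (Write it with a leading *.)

*tenuva

Position 2: Miminish has i, Rimolish has e. Taking the neighbouring segments as reconstructed: Miminish i could go back to *e or *i; Rimolish e can only go back to *e — the one source consistent with every daughter is *e.
Position 6: Miminish has o, Rimolish has e. Taking the neighbouring segments as reconstructed: Miminish o could go back to *a or *o; Rimolish e could go back to *a or *e — the one source consistent with every daughter is *a.
Position 1: Miminish has t, Rimolish has s. Miminish preserves t here (none of its changes turn any other segment into t), so the proto-segment is *t.
Verify the candidate proto-form against each daughter:
Miminish: *tenuva > tinuva > tinuvo  (by pre-nasal raising, vowel merger)
Rimolish: *tenuva > senuva > senova > senove  (by palatalisation, vowel merger, vowel merger)
*tenuva is the unique common source.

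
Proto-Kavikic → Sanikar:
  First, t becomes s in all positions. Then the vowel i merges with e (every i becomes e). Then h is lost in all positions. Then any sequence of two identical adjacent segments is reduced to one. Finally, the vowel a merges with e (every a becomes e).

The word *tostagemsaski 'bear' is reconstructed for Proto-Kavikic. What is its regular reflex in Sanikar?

Sanikar: *tostagemsaski > sossagemsaski > sossagemsaske > sosagemsaske > sosegemseske  (by unconditioned shift, vowel merger, degemination, vowel merger)

sosegemseske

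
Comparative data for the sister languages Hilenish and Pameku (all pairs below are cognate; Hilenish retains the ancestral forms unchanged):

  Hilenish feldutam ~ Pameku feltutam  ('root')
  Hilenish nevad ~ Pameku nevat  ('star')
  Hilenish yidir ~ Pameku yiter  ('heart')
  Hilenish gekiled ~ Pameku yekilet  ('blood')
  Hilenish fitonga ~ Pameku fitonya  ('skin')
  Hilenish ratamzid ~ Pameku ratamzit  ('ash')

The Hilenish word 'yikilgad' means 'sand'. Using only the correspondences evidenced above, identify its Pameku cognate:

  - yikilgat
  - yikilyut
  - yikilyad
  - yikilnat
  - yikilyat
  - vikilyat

fitonga ~ fitonya — Hilenish g corresponds to Pameku y after a consonant, before a back vowel.
nevad ~ nevat, gekiled ~ yekilet — Hilenish d corresponds to Pameku t word-finally.
Applying these to Hilenish 'yikilgad':
  yikilgad → yikilyad   (g→y after a consonant, before a back vowel)
  yikilyad → yikilyat   (d→t word-finally)
So the Pameku cognate is 'yikilyat'.

yikilyat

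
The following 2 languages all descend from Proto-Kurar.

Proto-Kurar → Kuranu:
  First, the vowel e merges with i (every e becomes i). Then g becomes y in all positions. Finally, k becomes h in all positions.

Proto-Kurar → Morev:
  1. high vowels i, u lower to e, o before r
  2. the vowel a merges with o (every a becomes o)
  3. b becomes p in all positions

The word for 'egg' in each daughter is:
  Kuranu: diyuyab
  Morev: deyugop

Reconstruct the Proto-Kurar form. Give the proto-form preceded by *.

Position 7: Kuranu has b, Morev has p. Kuranu preserves b here (none of its changes turn any other segment into b), so the proto-segment is *b.
Position 6: Kuranu has a, Morev has o. Kuranu preserves a here (none of its changes turn any other segment into a), so the proto-segment is *a.
Position 2: Kuranu has i, Morev has e. Taking the neighbouring segments as reconstructed: Kuranu i could go back to *e or *i; Morev e can only go back to *e — the one source consistent with every daughter is *e.
This points to *deyugab. Verify forward in each daughter:
Kuranu: *deyugab > diyugab > diyuyab  (by vowel merger, unconditioned shift)
Morev: *deyugab > deyugob > deyugop  (by vowel merger, unconditioned shift)
*deyugab is the unique common source.

*deyugab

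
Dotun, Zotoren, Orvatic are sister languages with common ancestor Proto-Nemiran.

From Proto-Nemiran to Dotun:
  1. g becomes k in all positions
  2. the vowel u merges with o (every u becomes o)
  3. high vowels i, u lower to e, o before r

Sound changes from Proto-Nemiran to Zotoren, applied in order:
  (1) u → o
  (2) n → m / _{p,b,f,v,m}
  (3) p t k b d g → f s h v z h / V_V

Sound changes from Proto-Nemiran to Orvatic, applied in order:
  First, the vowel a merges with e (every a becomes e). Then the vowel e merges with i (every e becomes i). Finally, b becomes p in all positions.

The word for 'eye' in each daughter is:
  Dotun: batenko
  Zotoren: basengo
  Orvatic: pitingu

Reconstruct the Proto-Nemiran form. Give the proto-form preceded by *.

*batengu

Position 7: Dotun has o, Zotoren has o, Orvatic has u. Orvatic preserves u here (none of its changes turn any other segment into u), so the proto-segment is *u.
Position 4: Dotun has e, Zotoren has e, Orvatic has i. Zotoren preserves e here (none of its changes turn any other segment into e), so the proto-segment is *e.
Position 6: Dotun has k, Zotoren has g, Orvatic has g. Zotoren preserves g here (none of its changes turn any other segment into g), so the proto-segment is *g.
Continuing position by position gives *batengu; check it forward:
Dotun: start from *batengu.
  rule 1 (unconditioned shift): batengu → batenku
  rule 2 (vowel merger): batenku → batenko
  rule 3: no change — batenko
  ⇒ Dotun batenko
Zotoren: *batengu > batengo > basengo  (by vowel merger, intervocalic lenition)
Orvatic: *batengu > betengu > bitingu > pitingu  (by vowel merger, vowel merger, unconditioned shift)
*batengu is the unique common source.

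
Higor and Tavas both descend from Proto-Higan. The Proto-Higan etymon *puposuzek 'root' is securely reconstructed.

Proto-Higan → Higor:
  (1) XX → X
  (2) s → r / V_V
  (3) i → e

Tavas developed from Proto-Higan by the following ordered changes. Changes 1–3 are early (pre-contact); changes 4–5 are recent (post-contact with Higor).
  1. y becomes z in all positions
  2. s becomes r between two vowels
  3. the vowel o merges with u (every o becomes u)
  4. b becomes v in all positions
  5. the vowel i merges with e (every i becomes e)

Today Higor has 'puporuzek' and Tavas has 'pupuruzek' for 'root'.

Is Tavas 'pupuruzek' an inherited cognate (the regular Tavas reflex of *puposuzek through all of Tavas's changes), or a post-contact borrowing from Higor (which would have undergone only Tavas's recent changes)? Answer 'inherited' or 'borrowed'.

inherited

If inherited, *puposuzek would pass through all of Tavas's changes:
Tavas: *puposuzek > puporuzek > pupuruzek  (by rhotacism, vowel merger)
If borrowed from Higor 'puporuzek' after the early changes, it would undergo only the recent ones:
  rule 4 (unconditioned shift): no change (puporuzek)
  rule 5 (vowel merger): no change (puporuzek)
  ⇒ as a loan: puporuzek
Tavas 'pupuruzek' matches the inherited outcome exactly, so it is an inherited cognate, not a loan.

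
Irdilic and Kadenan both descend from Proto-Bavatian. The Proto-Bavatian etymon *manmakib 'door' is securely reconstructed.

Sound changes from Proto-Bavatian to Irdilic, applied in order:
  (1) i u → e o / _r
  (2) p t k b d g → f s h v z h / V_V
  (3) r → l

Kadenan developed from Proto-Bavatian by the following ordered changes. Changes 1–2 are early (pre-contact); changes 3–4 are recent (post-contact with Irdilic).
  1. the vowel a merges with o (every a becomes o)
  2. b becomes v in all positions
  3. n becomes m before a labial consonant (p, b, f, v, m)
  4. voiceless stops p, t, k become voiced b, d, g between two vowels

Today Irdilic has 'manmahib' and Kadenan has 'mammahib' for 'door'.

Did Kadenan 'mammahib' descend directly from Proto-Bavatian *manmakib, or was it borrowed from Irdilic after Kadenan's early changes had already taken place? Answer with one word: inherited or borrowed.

borrowed

If inherited, *manmakib would pass through all of Kadenan's changes:
Kadenan: start from *manmakib.
  rule 1 (vowel merger): manmakib → monmokib
  rule 2 (unconditioned shift): monmokib → monmokiv
  rule 3 (nasal place assimilation): monmokiv → mommokiv
  rule 4 (intervocalic voicing): mommokiv → mommogiv
  ⇒ Kadenan mommogiv
If borrowed from Irdilic 'manmahib' after the early changes, it would undergo only the recent ones:
  rule 3 (nasal place assimilation): manmahib → mammahib
  rule 4 (intervocalic voicing): no change (mammahib)
  ⇒ as a loan: mammahib
Kadenan 'mammahib' matches the loan outcome 'mammahib', not the inherited 'mommogiv' — it skipped the early Kadenan changes, so it was borrowed from Irdilic.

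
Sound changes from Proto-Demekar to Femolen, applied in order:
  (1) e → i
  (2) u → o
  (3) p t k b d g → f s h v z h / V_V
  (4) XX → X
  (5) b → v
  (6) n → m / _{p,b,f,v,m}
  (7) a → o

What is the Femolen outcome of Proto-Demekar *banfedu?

Femolen: start from *banfedu.
  rule 1 (vowel merger): banfedu → banfidu
  rule 2 (vowel merger): banfidu → banfido
  rule 3 (intervocalic lenition): banfido → banfizo
  rule 4: no change — banfizo
  rule 5 (unconditioned shift): banfizo → vanfizo
  rule 6 (nasal place assimilation): vanfizo → vamfizo
  rule 7 (vowel merger): vamfizo → vomfizo
  ⇒ Femolen vomfizo

vomfizo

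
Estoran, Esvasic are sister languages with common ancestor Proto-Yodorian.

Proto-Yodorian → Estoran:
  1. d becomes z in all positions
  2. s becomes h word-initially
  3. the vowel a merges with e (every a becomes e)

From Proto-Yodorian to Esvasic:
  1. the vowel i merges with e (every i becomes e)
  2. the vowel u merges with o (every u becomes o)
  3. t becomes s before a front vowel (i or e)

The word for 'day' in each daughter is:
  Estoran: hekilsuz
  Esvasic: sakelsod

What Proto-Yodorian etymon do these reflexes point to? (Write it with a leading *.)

*sakilsud

Position 8: Estoran has z, Esvasic has d. Esvasic preserves d here (none of its changes turn any other segment into d), so the proto-segment is *d.
Position 2: Estoran has e, Esvasic has a. Esvasic preserves a here (none of its changes turn any other segment into a), so the proto-segment is *a.
Position 7: Estoran has u, Esvasic has o. Estoran preserves u here (none of its changes turn any other segment into u), so the proto-segment is *u.
This points to *sakilsud. Verify forward in each daughter:
Estoran: *sakilsud > sakilsuz > hakilsuz > hekilsuz  (by unconditioned shift, debuccalisation, vowel merger)
Esvasic: *sakilsud > sakelsud > sakelsod  (by vowel merger, vowel merger)
Only *sakilsud yields all of Estoran hekilsuz, Esvasic sakelsod.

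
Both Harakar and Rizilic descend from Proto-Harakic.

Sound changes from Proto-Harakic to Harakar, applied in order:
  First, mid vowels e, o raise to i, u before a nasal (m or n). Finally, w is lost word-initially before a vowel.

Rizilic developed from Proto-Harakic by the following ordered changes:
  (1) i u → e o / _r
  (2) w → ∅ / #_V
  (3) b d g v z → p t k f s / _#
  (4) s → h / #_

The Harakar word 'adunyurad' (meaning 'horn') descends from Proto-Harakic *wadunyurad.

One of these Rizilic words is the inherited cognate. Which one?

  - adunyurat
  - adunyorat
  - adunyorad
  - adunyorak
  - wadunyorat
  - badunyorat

adunyorat

Rizilic: *wadunyurad
  wadunyurad → wadunyorad   [pre-rhotic lowering]
  wadunyorad → adunyorad   [glide loss]
  adunyorad → adunyorat   [final devoicing]
  adunyorat (rule 4 does not apply)
  giving Rizilic adunyorat.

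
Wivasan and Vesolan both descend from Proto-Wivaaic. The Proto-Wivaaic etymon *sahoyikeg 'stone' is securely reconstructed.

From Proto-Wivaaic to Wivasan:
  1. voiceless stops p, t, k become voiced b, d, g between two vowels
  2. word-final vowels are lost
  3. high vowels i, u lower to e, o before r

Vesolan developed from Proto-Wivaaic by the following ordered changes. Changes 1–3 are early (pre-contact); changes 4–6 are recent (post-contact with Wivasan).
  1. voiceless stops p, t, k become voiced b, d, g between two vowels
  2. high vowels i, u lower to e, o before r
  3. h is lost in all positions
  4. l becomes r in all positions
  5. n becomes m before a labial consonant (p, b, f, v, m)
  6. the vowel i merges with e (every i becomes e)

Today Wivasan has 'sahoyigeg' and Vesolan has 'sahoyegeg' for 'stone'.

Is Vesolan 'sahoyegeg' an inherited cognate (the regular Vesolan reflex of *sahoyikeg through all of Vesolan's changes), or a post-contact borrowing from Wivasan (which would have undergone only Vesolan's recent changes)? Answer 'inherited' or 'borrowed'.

If inherited, *sahoyikeg would pass through all of Vesolan's changes:
Vesolan: start from *sahoyikeg.
  rule 1 (intervocalic voicing): sahoyikeg → sahoyigeg
  rule 2: no change — sahoyigeg
  rule 3 (h-loss): sahoyigeg → saoyigeg
  rule 4: no change — saoyigeg
  rule 5: no change — saoyigeg
  rule 6 (vowel merger): saoyigeg → saoyegeg
  ⇒ Vesolan saoyegeg
If borrowed from Wivasan 'sahoyigeg' after the early changes, it would undergo only the recent ones:
  rule 4 (unconditioned shift): no change (sahoyigeg)
  rule 5 (nasal place assimilation): no change (sahoyigeg)
  rule 6 (vowel merger): sahoyigeg → sahoyegeg
  ⇒ as a loan: sahoyegeg
Vesolan 'sahoyegeg' matches the loan outcome 'sahoyegeg', not the inherited 'saoyegeg' — it skipped the early Vesolan changes, so it was borrowed from Wivasan.

borrowed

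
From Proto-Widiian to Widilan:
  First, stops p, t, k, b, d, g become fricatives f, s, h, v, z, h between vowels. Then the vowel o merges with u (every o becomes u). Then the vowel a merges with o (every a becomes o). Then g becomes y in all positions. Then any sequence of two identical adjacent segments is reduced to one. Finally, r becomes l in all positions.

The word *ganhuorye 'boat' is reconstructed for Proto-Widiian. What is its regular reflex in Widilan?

Widilan: *ganhuorye
  ganhuorye (rule 1 does not apply)
  ganhuorye → ganhuurye   [vowel merger]
  ganhuurye → gonhuurye   [vowel merger]
  gonhuurye → yonhuurye   [unconditioned shift]
  yonhuurye → yonhurye   [degemination]
  yonhurye → yonhulye   [unconditioned shift]
  giving Widilan yonhulye.

yonhulye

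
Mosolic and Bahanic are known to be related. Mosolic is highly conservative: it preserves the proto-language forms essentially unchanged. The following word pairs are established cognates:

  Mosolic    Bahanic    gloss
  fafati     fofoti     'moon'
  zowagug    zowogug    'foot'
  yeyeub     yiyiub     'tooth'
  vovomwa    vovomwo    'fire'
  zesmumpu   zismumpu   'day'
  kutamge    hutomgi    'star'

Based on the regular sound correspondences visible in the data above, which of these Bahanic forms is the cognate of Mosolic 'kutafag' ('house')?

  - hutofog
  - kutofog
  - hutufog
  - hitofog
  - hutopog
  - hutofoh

kutamge ~ hutomgi — Mosolic k corresponds to Bahanic h word-initially before a back vowel.
fafati ~ fofoti — Mosolic a corresponds to Bahanic o after a consonant, before a labial obstruent.
fafati ~ fofoti, zowagug ~ zowogug — Mosolic a corresponds to Bahanic o after a consonant, before a consonant other than r, m, n, p, b, f, v.
Applying these to Mosolic 'kutafag':
  kutafag → hutafag   (k→h word-initially before a back vowel)
  hutafag → hutofag   (a→o after a consonant, before a labial obstruent)
  hutofag → hutofog   (a→o after a consonant, before a consonant other than r, m, n, p, b, f, v)
So the Bahanic cognate is 'hutofog'.

hutofog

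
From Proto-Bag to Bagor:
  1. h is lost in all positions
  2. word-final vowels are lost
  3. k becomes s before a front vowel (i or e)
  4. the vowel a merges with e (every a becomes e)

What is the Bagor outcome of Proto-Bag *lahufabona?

leufebon

Bagor: *lahufabona
  lahufabona → laufabona   [h-loss]
  laufabona → laufabon   [apocope]
  laufabon (rule 3 does not apply)
  laufabon → leufebon   [vowel merger]
  giving Bagor leufebon.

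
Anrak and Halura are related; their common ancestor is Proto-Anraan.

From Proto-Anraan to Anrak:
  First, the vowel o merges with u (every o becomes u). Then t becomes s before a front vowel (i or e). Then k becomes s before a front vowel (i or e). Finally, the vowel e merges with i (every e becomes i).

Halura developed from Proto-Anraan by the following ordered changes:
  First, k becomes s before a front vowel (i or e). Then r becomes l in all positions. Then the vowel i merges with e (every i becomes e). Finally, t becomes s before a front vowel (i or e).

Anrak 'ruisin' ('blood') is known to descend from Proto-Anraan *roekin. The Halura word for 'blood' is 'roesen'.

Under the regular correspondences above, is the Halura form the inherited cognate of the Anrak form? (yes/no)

Derive the expected Halura reflex of *roekin:
Halura: *roekin
  roekin → roesin   [palatalisation]
  roesin → loesin   [unconditioned shift]
  loesin → loesen   [vowel merger]
  loesen (rule 4 does not apply)
  giving Halura loesen.
The regular Halura reflex would be 'loesen', but the attested form is 'roesen'. The correspondence is irregular, so they are not cognates (the Halura form has a different source).

no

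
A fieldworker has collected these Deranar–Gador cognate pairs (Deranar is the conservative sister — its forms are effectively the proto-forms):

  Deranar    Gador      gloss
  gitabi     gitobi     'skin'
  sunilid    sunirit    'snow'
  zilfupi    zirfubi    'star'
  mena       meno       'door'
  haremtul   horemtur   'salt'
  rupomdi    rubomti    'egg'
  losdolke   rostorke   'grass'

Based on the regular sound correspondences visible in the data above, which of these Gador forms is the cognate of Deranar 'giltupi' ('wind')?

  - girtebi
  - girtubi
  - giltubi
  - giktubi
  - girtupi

losdolke ~ rostorke — Deranar l corresponds to Gador r after a vowel, before a consonant other than r, m, n, p, b, f, v.
zilfupi ~ zirfubi — Deranar p corresponds to Gador b between vowels (before a front vowel).
Applying these to Deranar 'giltupi':
  giltupi → girtupi   (l→r after a vowel, before a consonant other than r, m, n, p, b, f, v)
  girtupi → girtubi   (p→b between vowels (before a front vowel))
So the Gador cognate is 'girtubi'.

girtubi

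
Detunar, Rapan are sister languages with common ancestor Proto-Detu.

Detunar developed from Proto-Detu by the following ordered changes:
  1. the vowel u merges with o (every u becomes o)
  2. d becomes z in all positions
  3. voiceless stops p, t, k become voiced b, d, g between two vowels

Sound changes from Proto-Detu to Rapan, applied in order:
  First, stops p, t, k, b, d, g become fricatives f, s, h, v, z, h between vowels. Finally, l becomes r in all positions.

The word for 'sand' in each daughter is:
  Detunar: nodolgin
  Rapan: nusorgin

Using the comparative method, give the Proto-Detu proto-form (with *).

*nutolgin

Position 5: Detunar has l, Rapan has r. Detunar preserves l here (none of its changes turn any other segment into l), so the proto-segment is *l.
Position 2: Detunar has o, Rapan has u. Rapan preserves u here (none of its changes turn any other segment into u), so the proto-segment is *u.
Position 3: Detunar has d, Rapan has s. In Detunar, d can only continue *t, so the proto-segment is *t.
Continuing position by position gives *nutolgin; check it forward:
Detunar: *nutolgin
  nutolgin → notolgin   [vowel merger]
  notolgin (rule 2 does not apply)
  notolgin → nodolgin   [intervocalic voicing]
  giving Detunar nodolgin.
Rapan: *nutolgin
  nutolgin → nusolgin   [intervocalic lenition]
  nusolgin → nusorgin   [unconditioned shift]
  giving Rapan nusorgin.
No other proto-form is consistent with every reflex, so the reconstruction is *nutolgin.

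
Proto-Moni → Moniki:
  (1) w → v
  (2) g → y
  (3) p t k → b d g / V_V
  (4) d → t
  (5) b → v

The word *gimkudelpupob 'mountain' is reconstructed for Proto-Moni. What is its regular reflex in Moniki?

yimkutelpuvov

Moniki: start from *gimkudelpupob.
  rule 1: no change — gimkudelpupob
  rule 2 (unconditioned shift): gimkudelpupob → yimkudelpupob
  rule 3 (intervocalic voicing): yimkudelpupob → yimkudelpubob
  rule 4 (unconditioned shift): yimkudelpubob → yimkutelpubob
  rule 5 (unconditioned shift): yimkutelpubob → yimkutelpuvov
  ⇒ Moniki yimkutelpuvov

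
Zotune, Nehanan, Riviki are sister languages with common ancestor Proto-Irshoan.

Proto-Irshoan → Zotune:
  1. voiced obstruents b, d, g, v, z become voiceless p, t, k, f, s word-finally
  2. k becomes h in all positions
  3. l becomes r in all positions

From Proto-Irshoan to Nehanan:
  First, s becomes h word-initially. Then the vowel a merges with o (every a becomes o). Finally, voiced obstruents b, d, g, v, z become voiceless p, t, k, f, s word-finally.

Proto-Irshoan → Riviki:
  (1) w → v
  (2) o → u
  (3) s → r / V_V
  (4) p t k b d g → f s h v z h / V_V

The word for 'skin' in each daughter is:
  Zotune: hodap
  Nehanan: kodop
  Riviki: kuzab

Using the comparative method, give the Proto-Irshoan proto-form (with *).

Position 2: Zotune has o, Nehanan has o, Riviki has u. Zotune preserves o here (none of its changes turn any other segment into o), so the proto-segment is *o.
Position 3: Zotune has d, Nehanan has d, Riviki has z. Zotune preserves d here (none of its changes turn any other segment into d), so the proto-segment is *d.
Verify the candidate proto-form against each daughter:
Zotune: *kodab > kodap > hodap  (by final devoicing, unconditioned shift)
Nehanan: start from *kodab.
  rule 1: no change — kodab
  rule 2 (vowel merger): kodab → kodob
  rule 3 (final devoicing): kodob → kodop
  ⇒ Nehanan kodop
Riviki: *kodab > kudab > kuzab  (by vowel merger, intervocalic lenition)
*kodab is the unique common source.

*kodab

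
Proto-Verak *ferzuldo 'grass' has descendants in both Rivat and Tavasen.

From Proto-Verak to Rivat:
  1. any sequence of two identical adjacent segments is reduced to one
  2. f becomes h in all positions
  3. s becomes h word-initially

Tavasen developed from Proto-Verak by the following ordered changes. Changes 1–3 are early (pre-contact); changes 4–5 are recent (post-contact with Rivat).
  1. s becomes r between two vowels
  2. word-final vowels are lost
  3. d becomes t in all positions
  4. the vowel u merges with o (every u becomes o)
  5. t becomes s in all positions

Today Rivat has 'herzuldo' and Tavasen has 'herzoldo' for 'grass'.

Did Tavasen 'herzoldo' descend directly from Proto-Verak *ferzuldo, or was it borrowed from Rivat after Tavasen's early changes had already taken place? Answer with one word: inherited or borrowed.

borrowed

If inherited, *ferzuldo would pass through all of Tavasen's changes:
Tavasen: *ferzuldo > ferzuld > ferzult > ferzolt > ferzols  (by apocope, unconditioned shift, vowel merger, unconditioned shift)
If borrowed from Rivat 'herzuldo' after the early changes, it would undergo only the recent ones:
  rule 4 (vowel merger): herzuldo → herzoldo
  rule 5 (unconditioned shift): no change (herzoldo)
  ⇒ as a loan: herzoldo
Tavasen 'herzoldo' matches the loan outcome 'herzoldo', not the inherited 'ferzols' — it skipped the early Tavasen changes, so it was borrowed from Rivat.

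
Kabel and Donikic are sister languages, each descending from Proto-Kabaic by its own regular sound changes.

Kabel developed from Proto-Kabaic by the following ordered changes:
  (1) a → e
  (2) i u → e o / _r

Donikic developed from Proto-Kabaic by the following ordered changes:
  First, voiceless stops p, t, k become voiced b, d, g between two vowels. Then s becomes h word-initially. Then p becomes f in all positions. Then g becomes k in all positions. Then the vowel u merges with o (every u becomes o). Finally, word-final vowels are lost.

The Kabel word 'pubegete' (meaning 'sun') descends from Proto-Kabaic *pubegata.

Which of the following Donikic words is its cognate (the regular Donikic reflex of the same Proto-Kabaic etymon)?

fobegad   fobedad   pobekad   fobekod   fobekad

Donikic: start from *pubegata.
  rule 1 (intervocalic voicing): pubegata → pubegada
  rule 2: no change — pubegada
  rule 3 (unconditioned shift): pubegada → fubegada
  rule 4 (unconditioned shift): fubegada → fubekada
  rule 5 (vowel merger): fubekada → fobekada
  rule 6 (apocope): fobekada → fobekad
  ⇒ Donikic fobekad
Among the options, 'fobekad' alone shows every Donikic change applied in order.

fobekad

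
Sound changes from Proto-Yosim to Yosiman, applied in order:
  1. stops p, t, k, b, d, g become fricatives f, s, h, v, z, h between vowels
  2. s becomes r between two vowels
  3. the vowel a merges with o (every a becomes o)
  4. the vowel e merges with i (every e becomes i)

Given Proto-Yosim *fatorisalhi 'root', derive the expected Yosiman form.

fororirolhi

Yosiman: *fatorisalhi
  fatorisalhi → fasorisalhi   [intervocalic lenition]
  fasorisalhi → faroriralhi   [rhotacism]
  faroriralhi → fororirolhi   [vowel merger]
  fororirolhi (rule 4 does not apply)
  giving Yosiman fororirolhi.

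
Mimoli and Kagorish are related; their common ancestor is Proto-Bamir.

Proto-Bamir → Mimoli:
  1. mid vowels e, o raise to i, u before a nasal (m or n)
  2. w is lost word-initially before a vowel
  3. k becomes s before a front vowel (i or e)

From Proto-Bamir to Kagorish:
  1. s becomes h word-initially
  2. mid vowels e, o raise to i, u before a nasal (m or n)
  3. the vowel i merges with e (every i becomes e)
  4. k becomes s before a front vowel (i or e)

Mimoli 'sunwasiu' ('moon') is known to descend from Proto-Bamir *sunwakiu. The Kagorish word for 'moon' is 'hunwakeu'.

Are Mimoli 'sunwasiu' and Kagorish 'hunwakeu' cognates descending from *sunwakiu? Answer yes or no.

no

Derive the expected Kagorish reflex of *sunwakiu:
Kagorish: *sunwakiu > hunwakiu > hunwakeu > hunwaseu  (by debuccalisation, vowel merger, palatalisation)
The regular Kagorish reflex would be 'hunwaseu', but the attested form is 'hunwakeu'. The correspondence is irregular, so they are not cognates (the Kagorish form has a different source).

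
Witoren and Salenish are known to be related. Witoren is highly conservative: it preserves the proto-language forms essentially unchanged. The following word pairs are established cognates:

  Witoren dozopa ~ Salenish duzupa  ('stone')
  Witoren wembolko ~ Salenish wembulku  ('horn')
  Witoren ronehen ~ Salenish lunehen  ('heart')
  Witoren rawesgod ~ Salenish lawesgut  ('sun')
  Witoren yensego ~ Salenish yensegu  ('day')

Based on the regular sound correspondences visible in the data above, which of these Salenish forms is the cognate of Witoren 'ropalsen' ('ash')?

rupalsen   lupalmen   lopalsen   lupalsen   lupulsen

lupalsen

ronehen ~ lunehen — Witoren r corresponds to Salenish l word-initially before a back vowel.
dozopa ~ duzupa — Witoren o corresponds to Salenish u after a consonant, before a labial obstruent.
Applying these to Witoren 'ropalsen':
  ropalsen → lopalsen   (r→l word-initially before a back vowel)
  lopalsen → lupalsen   (o→u after a consonant, before a labial obstruent)
So the Salenish cognate is 'lupalsen'.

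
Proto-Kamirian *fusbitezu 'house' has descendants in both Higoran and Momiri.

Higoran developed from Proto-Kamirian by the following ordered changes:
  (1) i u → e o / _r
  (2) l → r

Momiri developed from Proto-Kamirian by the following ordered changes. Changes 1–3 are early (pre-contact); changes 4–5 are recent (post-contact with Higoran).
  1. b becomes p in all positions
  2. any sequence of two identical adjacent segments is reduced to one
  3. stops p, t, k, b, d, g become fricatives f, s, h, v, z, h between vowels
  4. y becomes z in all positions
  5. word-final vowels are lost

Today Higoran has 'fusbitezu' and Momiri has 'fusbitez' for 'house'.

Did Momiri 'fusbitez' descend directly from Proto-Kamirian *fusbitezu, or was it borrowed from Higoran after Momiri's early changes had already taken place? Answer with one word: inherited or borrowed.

If inherited, *fusbitezu would pass through all of Momiri's changes:
Momiri: start from *fusbitezu.
  rule 1 (unconditioned shift): fusbitezu → fuspitezu
  rule 2: no change — fuspitezu
  rule 3 (intervocalic lenition): fuspitezu → fuspisezu
  rule 4: no change — fuspisezu
  rule 5 (apocope): fuspisezu → fuspisez
  ⇒ Momiri fuspisez
If borrowed from Higoran 'fusbitezu' after the early changes, it would undergo only the recent ones:
  rule 4 (unconditioned shift): no change (fusbitezu)
  rule 5 (apocope): fusbitezu → fusbitez
  ⇒ as a loan: fusbitez
Momiri 'fusbitez' matches the loan outcome 'fusbitez', not the inherited 'fuspisez' — it skipped the early Momiri changes, so it was borrowed from Higoran.

borrowed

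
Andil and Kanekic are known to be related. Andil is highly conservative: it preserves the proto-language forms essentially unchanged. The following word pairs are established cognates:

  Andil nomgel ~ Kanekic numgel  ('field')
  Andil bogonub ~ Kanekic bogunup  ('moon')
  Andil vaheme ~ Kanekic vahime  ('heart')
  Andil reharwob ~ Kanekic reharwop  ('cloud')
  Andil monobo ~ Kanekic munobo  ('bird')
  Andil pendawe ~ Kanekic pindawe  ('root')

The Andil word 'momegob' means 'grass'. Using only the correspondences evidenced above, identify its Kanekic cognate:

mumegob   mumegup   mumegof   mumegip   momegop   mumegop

mumegop

nomgel ~ numgel — Andil o corresponds to Kanekic u after a consonant, before a nasal.
bogonub ~ bogunup, reharwob ~ reharwop — Andil b corresponds to Kanekic p word-finally.
Applying these to Andil 'momegob':
  momegob → mumegob   (o→u after a consonant, before a nasal)
  mumegob → mumegop   (b→p word-finally)
So the Kanekic cognate is 'mumegop'.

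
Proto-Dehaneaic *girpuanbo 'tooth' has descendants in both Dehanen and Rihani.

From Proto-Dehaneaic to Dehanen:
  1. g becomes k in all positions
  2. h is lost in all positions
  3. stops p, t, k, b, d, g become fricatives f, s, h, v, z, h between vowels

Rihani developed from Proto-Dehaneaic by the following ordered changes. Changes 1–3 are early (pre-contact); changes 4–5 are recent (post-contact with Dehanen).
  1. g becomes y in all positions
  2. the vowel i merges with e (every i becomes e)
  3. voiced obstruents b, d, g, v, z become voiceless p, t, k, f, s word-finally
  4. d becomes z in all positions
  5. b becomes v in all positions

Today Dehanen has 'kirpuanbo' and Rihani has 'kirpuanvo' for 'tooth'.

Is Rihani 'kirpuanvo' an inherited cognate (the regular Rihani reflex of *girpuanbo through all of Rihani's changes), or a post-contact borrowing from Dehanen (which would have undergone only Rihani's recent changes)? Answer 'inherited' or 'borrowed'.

If inherited, *girpuanbo would pass through all of Rihani's changes:
Rihani: *girpuanbo > yirpuanbo > yerpuanbo > yerpuanvo  (by unconditioned shift, vowel merger, unconditioned shift)
If borrowed from Dehanen 'kirpuanbo' after the early changes, it would undergo only the recent ones:
  rule 4 (unconditioned shift): no change (kirpuanbo)
  rule 5 (unconditioned shift): kirpuanbo → kirpuanvo
  ⇒ as a loan: kirpuanvo
Rihani 'kirpuanvo' matches the loan outcome 'kirpuanvo', not the inherited 'yerpuanvo' — it skipped the early Rihani changes, so it was borrowed from Dehanen.

borrowed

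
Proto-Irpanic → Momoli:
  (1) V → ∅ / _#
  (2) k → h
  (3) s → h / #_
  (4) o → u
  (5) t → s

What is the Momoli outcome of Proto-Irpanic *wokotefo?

Momoli: *wokotefo > wokotef > wohotef > wuhutef > wuhusef  (by apocope, unconditioned shift, vowel merger, unconditioned shift)

wuhusef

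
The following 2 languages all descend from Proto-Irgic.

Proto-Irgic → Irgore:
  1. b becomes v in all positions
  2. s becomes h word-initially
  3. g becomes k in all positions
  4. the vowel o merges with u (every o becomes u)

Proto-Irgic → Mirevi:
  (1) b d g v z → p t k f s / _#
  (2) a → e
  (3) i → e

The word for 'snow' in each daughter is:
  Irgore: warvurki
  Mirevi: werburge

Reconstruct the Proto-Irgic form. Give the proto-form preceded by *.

*warburgi

Position 4: Irgore has v, Mirevi has b. Mirevi preserves b here (none of its changes turn any other segment into b), so the proto-segment is *b.
Position 2: Irgore has a, Mirevi has e. Irgore preserves a here (none of its changes turn any other segment into a), so the proto-segment is *a.
Verify the candidate proto-form against each daughter:
Irgore: start from *warburgi.
  rule 1 (unconditioned shift): warburgi → warvurgi
  rule 2: no change — warvurgi
  rule 3 (unconditioned shift): warvurgi → warvurki
  rule 4: no change — warvurki
  ⇒ Irgore warvurki
Mirevi: start from *warburgi.
  rule 1: no change — warburgi
  rule 2 (vowel merger): warburgi → werburgi
  rule 3 (vowel merger): werburgi → werburge
  ⇒ Mirevi werburge
No other proto-form is consistent with every reflex, so the reconstruction is *warburgi.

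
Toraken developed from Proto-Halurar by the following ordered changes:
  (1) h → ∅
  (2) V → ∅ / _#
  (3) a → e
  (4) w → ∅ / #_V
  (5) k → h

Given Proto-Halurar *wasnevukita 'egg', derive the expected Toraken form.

esnevuhit

Toraken: *wasnevukita
  wasnevukita (rule 1 does not apply)
  wasnevukita → wasnevukit   [apocope]
  wasnevukit → wesnevukit   [vowel merger]
  wesnevukit → esnevukit   [glide loss]
  esnevukit → esnevuhit   [unconditioned shift]
  giving Toraken esnevuhit.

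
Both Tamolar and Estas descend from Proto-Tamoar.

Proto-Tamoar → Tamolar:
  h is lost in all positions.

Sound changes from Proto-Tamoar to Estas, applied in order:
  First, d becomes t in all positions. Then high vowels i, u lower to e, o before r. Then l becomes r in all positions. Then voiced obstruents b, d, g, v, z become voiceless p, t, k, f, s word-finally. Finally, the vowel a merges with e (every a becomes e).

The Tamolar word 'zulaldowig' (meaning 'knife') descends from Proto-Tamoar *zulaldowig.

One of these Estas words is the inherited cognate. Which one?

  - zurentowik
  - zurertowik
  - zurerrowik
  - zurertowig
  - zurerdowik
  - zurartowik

zurertowik

Estas: *zulaldowig > zulaltowig > zurartowig > zurartowik > zurertowik  (by unconditioned shift, unconditioned shift, final devoicing, vowel merger)
Only 'zurertowik' matches the regular Estas development of *zulaldowig.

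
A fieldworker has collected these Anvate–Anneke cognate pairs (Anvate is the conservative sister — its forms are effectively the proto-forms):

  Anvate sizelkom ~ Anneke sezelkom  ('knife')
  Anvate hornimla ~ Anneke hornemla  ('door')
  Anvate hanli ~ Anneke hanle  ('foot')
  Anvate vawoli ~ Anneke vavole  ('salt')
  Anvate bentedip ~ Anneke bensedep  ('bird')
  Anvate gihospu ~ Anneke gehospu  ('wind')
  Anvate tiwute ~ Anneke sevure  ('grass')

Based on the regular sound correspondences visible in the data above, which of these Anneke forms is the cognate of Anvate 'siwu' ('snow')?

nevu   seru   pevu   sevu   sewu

sizelkom ~ sezelkom, gihospu ~ gehospu — Anvate i corresponds to Anneke e after a consonant, before a consonant other than r, m, n, p, b, f, v.
tiwute ~ sevure — Anvate w corresponds to Anneke v between vowels (before a back vowel).
Applying these to Anvate 'siwu':
  siwu → sewu   (i→e after a consonant, before a consonant other than r, m, n, p, b, f, v)
  sewu → sevu   (w→v between vowels (before a back vowel))
So the Anneke cognate is 'sevu'.

sevu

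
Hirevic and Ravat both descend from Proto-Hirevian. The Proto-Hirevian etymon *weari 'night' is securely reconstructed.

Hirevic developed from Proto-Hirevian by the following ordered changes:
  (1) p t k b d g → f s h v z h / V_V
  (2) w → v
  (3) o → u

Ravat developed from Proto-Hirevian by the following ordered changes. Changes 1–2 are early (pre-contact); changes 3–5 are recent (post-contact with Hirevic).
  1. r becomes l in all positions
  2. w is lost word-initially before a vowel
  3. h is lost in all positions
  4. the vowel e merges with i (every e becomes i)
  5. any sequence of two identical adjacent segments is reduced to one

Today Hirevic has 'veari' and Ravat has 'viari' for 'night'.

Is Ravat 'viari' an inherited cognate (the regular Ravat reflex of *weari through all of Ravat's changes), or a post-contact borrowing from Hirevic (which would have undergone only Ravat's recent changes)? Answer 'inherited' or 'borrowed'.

If inherited, *weari would pass through all of Ravat's changes:
Ravat: *weari
  weari → weali   [unconditioned shift]
  weali → eali   [glide loss]
  eali (rule 3 does not apply)
  eali → iali   [vowel merger]
  iali (rule 5 does not apply)
  giving Ravat iali.
If borrowed from Hirevic 'veari' after the early changes, it would undergo only the recent ones:
  rule 3 (h-loss): no change (veari)
  rule 4 (vowel merger): veari → viari
  rule 5 (degemination): no change (viari)
  ⇒ as a loan: viari
Ravat 'viari' matches the loan outcome 'viari', not the inherited 'iali' — it skipped the early Ravat changes, so it was borrowed from Hirevic.

borrowed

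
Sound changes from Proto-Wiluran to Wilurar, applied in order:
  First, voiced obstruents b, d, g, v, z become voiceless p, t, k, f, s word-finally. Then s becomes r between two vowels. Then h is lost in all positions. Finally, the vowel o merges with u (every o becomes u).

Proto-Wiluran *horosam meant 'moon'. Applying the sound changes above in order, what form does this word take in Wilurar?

ururam

Wilurar: *horosam
  horosam (rule 1 does not apply)
  horosam → hororam   [rhotacism]
  hororam → ororam   [h-loss]
  ororam → ururam   [vowel merger]
  giving Wilurar ururam.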